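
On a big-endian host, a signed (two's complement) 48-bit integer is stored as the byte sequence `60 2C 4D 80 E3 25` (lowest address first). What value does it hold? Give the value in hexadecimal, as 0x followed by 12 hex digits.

Big-endian: lowest address holds the most-significant byte.
The bytes are already most-significant first: 0x602C4D80E325.

0x602C4D80E325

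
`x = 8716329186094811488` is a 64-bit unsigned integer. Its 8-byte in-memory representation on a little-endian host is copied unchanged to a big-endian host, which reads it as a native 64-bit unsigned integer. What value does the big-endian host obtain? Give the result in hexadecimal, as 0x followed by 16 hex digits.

8716329186094811488 in 64-bit hexadecimal is 0x78F69F36B28D0960.
Stored little-endian, the bytes at ascending addresses are 60 09 8D B2 36 9F F6 78.
Read back as big-endian, the last byte is least significant, giving 0x60098DB2369FF678.

0x60098DB2369FF678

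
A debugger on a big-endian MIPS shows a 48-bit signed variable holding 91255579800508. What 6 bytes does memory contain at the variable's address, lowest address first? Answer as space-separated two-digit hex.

91255579800508 in hexadecimal, padded to 48 bits, is 0x52FF186AF3BC.
Split into bytes (most-significant first): 52 FF 18 6A F3 BC.
In big-endian order the high byte comes first in memory.
So the memory order matches the most-significant-first order: 52 FF 18 6A F3 BC.

52 FF 18 6A F3 BC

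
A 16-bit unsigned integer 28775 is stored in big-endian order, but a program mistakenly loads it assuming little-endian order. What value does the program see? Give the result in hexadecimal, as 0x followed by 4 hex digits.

28775 in 16-bit hexadecimal is 0x7067.
Stored big-endian, the bytes at ascending addresses are 70 67.
Read back as little-endian, the first byte is least significant, giving 0x6770.

0x6770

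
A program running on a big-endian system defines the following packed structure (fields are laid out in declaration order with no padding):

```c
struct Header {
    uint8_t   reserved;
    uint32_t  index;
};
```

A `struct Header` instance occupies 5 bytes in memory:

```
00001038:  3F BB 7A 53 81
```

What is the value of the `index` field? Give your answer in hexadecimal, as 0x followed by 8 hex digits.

`index` follows `reserved` (1 byte), so it starts at byte offset 1 and occupies 4 bytes.
Bytes at offsets 1..4: BB 7A 53 81.
Big-endian: lowest address holds the most-significant byte.
The bytes are already most-significant first: 0xBB7A5381.

0xBB7A5381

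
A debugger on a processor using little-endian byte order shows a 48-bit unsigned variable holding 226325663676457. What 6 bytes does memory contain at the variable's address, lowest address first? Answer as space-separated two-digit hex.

29 78 C9 8C D7 CD

226325663676457 in hexadecimal, padded to 48 bits, is 0xCDD78CC97829.
Split into bytes (most-significant first): CD D7 8C C9 78 29.
In little-endian order the low byte comes first in memory.
So at ascending addresses the bytes are 29 78 C9 8C D7 CD.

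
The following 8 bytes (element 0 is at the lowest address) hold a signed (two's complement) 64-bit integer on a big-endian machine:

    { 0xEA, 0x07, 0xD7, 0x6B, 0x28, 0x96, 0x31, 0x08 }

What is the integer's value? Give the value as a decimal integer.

-1583059888755035896

In big-endian order the high byte comes first in memory.
The bytes are already most-significant first: 0xEA07D76B28963108.
Top bit is set, so as a signed 64-bit value this is 0xEA07D76B28963108 − 2^64 = -1583059888755035896.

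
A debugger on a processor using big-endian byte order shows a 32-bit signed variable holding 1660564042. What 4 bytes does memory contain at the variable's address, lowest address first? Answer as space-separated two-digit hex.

62 FA 32 4A

1660564042 in hexadecimal, padded to 32 bits, is 0x62FA324A.
Split into bytes (most-significant first): 62 FA 32 4A.
Big-endian stores the most-significant byte at the lowest address.
So the memory order matches the most-significant-first order: 62 FA 32 4A.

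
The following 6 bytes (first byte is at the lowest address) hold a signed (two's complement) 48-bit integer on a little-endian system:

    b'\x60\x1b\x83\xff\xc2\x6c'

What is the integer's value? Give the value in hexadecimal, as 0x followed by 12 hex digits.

Little-endian stores the least-significant byte at the lowest address.
Reassemble most-significant byte first: 6C C2 FF 83 1B 60 → 0x6CC2FF831B60.

0x6CC2FF831B60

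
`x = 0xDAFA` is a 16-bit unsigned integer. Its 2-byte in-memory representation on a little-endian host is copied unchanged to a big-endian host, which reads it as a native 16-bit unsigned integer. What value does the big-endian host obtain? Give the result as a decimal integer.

64218

Stored little-endian, the bytes at ascending addresses are FA DA.
Read back as big-endian, the last byte is least significant, giving 0xFADA.
0xFADA = 64218.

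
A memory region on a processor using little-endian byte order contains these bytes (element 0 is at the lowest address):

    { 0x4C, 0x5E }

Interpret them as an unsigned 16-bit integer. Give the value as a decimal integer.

24140

Little-endian: lowest address holds the least-significant byte.
Reassemble most-significant byte first: 5E 4C → 0x5E4C.
0x5E4C = 24140.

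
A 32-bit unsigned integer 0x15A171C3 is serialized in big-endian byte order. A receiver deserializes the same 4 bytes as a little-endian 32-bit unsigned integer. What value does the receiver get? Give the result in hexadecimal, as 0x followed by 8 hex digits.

Stored big-endian, the bytes at ascending addresses are 15 A1 71 C3.
Read back as little-endian, the first byte is least significant, giving 0xC371A115.

0xC371A115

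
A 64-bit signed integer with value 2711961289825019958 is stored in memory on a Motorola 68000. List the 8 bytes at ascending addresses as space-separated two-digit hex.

25 A2 D2 6C AC A1 68 36

2711961289825019958 in hexadecimal, padded to 64 bits, is 0x25A2D26CACA16836.
Split into bytes (most-significant first): 25 A2 D2 6C AC A1 68 36.
Big-endian stores the most-significant byte at the lowest address.
So the memory order matches the most-significant-first order: 25 A2 D2 6C AC A1 68 36.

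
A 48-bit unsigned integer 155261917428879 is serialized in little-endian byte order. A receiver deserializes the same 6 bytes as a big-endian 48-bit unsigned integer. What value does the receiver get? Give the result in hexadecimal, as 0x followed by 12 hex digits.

0x8F7C6FBB358D

155261917428879 in 48-bit hexadecimal is 0x8D35BB6F7C8F.
Stored little-endian, the bytes at ascending addresses are 8F 7C 6F BB 35 8D.
Read back as big-endian, the last byte is least significant, giving 0x8F7C6FBB358D.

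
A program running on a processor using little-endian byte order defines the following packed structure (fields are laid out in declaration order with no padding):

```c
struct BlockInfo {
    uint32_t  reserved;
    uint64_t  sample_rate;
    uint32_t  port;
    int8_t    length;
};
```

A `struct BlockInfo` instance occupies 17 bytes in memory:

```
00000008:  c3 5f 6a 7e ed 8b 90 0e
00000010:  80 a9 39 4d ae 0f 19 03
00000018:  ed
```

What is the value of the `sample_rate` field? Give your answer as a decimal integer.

5564665182058220525

`sample_rate` follows `reserved` (4 bytes), so it starts at byte offset 4 and occupies 8 bytes.
Bytes at offsets 4..11: ED 8B 90 0E 80 A9 39 4D.
Little-endian stores the least-significant byte at the lowest address.
Reassemble most-significant byte first: 4D 39 A9 80 0E 90 8B ED → 0x4D39A9800E908BED.
0x4D39A9800E908BED = 5564665182058220525.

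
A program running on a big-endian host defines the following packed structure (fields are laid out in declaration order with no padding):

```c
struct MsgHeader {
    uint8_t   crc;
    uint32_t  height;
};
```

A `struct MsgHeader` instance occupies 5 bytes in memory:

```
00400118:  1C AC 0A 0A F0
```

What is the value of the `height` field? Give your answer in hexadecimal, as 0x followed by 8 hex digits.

`height` follows `crc` (1 byte), so it starts at byte offset 1 and occupies 4 bytes.
Bytes at offsets 1..4: AC 0A 0A F0.
In big-endian order the high byte comes first in memory.
The bytes are already most-significant first: 0xAC0A0AF0.

0xAC0A0AF0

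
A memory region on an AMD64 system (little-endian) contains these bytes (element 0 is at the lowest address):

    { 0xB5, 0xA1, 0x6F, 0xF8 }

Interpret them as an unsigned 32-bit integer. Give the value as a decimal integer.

4168065461

Little-endian stores the least-significant byte at the lowest address.
Reassemble most-significant byte first: F8 6F A1 B5 → 0xF86FA1B5.
0xF86FA1B5 = 4168065461.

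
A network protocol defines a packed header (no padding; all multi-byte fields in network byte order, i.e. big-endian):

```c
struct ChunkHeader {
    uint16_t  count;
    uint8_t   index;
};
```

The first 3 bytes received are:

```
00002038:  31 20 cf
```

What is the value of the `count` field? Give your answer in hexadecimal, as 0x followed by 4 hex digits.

0x3120

`count` is the first field, at byte offset 0, occupying 2 bytes.
Bytes at offsets 0..1: 31 20.
Big-endian stores the most-significant byte at the lowest address.
The bytes are already most-significant first: 0x3120.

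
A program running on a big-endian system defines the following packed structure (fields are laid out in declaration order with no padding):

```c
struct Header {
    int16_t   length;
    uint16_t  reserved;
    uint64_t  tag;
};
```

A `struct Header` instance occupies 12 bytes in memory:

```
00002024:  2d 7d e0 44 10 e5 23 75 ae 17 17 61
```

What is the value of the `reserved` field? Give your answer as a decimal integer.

`reserved` follows `length` (2 bytes), so it starts at byte offset 2 and occupies 2 bytes.
Bytes at offsets 2..3: E0 44.
In big-endian order the high byte comes first in memory.
The bytes are already most-significant first: 0xE044.
0xE044 = 57412.

57412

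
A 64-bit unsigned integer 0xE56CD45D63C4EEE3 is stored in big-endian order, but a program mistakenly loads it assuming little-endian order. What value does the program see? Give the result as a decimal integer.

16424280822121786597

Stored big-endian, the bytes at ascending addresses are E5 6C D4 5D 63 C4 EE E3.
Read back as little-endian, the first byte is least significant, giving 0xE3EEC4635DD46CE5.
0xE3EEC4635DD46CE5 = 16424280822121786597.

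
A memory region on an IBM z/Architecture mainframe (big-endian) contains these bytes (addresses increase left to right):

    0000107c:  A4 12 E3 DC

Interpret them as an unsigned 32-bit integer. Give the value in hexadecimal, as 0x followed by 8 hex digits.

0xA412E3DC

Big-endian: lowest address holds the most-significant byte.
The bytes are already most-significant first: 0xA412E3DC.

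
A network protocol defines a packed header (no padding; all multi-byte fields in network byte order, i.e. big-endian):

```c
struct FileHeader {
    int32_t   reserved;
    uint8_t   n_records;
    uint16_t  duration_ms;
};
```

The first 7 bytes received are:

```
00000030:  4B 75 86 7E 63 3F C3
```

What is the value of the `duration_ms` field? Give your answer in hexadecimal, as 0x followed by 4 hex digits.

0x3FC3

`duration_ms` follows `reserved` (4 B), `n_records` (1 B), so it starts at offset 4 + 1 = 5 and occupies 2 bytes.
Bytes at offsets 5..6: 3F C3.
Big-endian: lowest address holds the most-significant byte.
The bytes are already most-significant first: 0x3FC3.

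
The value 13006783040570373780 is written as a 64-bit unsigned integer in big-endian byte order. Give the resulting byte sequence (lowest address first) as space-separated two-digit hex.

13006783040570373780 in hexadecimal, padded to 64 bits, is 0xB481604333C5B694.
Split into bytes (most-significant first): B4 81 60 43 33 C5 B6 94.
Big-endian: lowest address holds the most-significant byte.
So the memory order matches the most-significant-first order: B4 81 60 43 33 C5 B6 94.

B4 81 60 43 33 C5 B6 94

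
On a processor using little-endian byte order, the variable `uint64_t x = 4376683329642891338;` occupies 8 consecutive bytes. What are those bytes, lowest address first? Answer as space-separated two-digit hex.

4A 08 BD B5 4C 1A BD 3C

4376683329642891338 in hexadecimal, padded to 64 bits, is 0x3CBD1A4CB5BD084A.
Split into bytes (most-significant first): 3C BD 1A 4C B5 BD 08 4A.
Little-endian stores the least-significant byte at the lowest address.
So at ascending addresses the bytes are 4A 08 BD B5 4C 1A BD 3C.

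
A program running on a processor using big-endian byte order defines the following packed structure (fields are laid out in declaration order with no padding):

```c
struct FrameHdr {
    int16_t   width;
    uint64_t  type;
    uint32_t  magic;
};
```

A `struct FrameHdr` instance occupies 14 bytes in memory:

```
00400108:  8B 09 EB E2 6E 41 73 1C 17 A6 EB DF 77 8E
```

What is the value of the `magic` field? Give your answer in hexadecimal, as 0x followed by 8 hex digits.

`magic` follows `width` (2 B), `type` (8 B), so it starts at offset 2 + 8 = 10 and occupies 4 bytes.
Bytes at offsets 10..13: EB DF 77 8E.
In big-endian order the high byte comes first in memory.
The bytes are already most-significant first: 0xEBDF778E.

0xEBDF778E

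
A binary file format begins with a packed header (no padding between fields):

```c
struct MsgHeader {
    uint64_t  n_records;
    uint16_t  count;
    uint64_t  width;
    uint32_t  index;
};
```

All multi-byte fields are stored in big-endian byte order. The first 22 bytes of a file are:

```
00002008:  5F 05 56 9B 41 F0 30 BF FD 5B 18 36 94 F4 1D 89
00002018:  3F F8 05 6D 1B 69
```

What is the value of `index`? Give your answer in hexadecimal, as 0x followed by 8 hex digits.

`index` follows `n_records` (8 B), `count` (2 B), `width` (8 B), so it starts at offset 8 + 2 + 8 = 18 and occupies 4 bytes.
Bytes at offsets 18..21: 05 6D 1B 69.
Big-endian: lowest address holds the most-significant byte.
The bytes are already most-significant first: 0x056D1B69.

0x056D1B69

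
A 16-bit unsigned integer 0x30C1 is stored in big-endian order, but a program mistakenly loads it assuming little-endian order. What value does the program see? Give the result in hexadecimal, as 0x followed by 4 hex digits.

Stored big-endian, the bytes at ascending addresses are 30 C1.
Read back as little-endian, the first byte is least significant, giving 0xC130.

0xC130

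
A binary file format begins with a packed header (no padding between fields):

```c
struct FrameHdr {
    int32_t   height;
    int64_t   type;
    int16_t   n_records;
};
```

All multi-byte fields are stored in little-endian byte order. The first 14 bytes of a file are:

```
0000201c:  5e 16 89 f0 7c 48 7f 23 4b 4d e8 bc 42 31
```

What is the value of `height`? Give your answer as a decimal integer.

-259451298

`height` is the first field, at byte offset 0, occupying 4 bytes.
Bytes at offsets 0..3: 5E 16 89 F0.
In little-endian order the low byte comes first in memory.
Reassemble most-significant byte first: F0 89 16 5E → 0xF089165E.
Top bit is set, so as a signed 32-bit value this is 0xF089165E − 2^32 = -259451298.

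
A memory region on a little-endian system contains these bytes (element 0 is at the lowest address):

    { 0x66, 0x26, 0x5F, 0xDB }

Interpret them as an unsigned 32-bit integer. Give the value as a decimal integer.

In little-endian order the low byte comes first in memory.
Reassemble most-significant byte first: DB 5F 26 66 → 0xDB5F2666.
0xDB5F2666 = 3680446054.

3680446054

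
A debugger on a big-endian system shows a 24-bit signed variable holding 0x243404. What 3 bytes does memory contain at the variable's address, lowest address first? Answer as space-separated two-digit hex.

Split into bytes (most-significant first): 24 34 04.
Big-endian stores the most-significant byte at the lowest address.
So the memory order matches the most-significant-first order: 24 34 04.

24 34 04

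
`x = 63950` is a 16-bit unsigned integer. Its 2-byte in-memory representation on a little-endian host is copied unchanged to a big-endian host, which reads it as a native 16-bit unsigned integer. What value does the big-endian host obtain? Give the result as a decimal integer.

63950 in 16-bit hexadecimal is 0xF9CE.
Stored little-endian, the bytes at ascending addresses are CE F9.
Read back as big-endian, the last byte is least significant, giving 0xCEF9.
0xCEF9 = 52985.

52985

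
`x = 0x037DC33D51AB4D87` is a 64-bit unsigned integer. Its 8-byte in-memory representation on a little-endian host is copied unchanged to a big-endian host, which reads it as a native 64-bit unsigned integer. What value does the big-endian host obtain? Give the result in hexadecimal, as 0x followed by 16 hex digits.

Stored little-endian, the bytes at ascending addresses are 87 4D AB 51 3D C3 7D 03.
Read back as big-endian, the last byte is least significant, giving 0x874DAB513DC37D03.

0x874DAB513DC37D03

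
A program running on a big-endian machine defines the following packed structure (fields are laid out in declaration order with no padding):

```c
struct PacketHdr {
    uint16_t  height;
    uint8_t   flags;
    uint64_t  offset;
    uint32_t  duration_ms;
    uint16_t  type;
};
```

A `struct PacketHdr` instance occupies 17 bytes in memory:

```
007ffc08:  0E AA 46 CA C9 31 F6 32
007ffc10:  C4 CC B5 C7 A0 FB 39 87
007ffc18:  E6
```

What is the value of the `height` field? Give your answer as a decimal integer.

`height` is the first field, at byte offset 0, occupying 2 bytes.
Bytes at offsets 0..1: 0E AA.
Big-endian: lowest address holds the most-significant byte.
The bytes are already most-significant first: 0x0EAA.
0x0EAA = 3754.

3754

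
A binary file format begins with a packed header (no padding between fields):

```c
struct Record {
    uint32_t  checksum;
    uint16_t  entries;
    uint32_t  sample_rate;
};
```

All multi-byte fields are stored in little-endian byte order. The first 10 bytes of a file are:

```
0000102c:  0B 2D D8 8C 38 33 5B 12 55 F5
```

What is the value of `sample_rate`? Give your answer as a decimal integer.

`sample_rate` follows `checksum` (4 B), `entries` (2 B), so it starts at offset 4 + 2 = 6 and occupies 4 bytes.
Bytes at offsets 6..9: 5B 12 55 F5.
In little-endian order the low byte comes first in memory.
Reassemble most-significant byte first: F5 55 12 5B → 0xF555125B.
0xF555125B = 4115993179.

4115993179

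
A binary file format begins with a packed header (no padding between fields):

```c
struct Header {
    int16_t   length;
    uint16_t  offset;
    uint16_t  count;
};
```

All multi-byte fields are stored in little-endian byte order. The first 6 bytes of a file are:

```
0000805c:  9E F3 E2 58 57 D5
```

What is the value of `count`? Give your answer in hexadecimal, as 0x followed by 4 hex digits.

0xD557

`count` follows `length` (2 B), `offset` (2 B), so it starts at offset 2 + 2 = 4 and occupies 2 bytes.
Bytes at offsets 4..5: 57 D5.
Little-endian stores the least-significant byte at the lowest address.
Reassemble most-significant byte first: D5 57 → 0xD557.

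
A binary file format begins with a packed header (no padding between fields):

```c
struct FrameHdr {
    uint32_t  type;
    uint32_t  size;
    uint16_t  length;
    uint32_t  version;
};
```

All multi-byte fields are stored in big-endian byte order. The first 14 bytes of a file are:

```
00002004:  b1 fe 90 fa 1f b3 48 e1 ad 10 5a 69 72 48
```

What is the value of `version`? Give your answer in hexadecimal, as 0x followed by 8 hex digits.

`version` follows `type` (4 B), `size` (4 B), `length` (2 B), so it starts at offset 4 + 4 + 2 = 10 and occupies 4 bytes.
Bytes at offsets 10..13: 5A 69 72 48.
Big-endian stores the most-significant byte at the lowest address.
The bytes are already most-significant first: 0x5A697248.

0x5A697248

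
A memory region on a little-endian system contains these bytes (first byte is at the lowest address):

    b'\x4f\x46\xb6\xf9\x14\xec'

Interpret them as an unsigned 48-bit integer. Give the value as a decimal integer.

259574832973391

Little-endian: lowest address holds the least-significant byte.
Reassemble most-significant byte first: EC 14 F9 B6 46 4F → 0xEC14F9B6464F.
0xEC14F9B6464F = 259574832973391.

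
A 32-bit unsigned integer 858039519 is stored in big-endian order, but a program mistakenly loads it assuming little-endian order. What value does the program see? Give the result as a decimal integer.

3752076339

858039519 in 32-bit hexadecimal is 0x3324A4DF.
Stored big-endian, the bytes at ascending addresses are 33 24 A4 DF.
Read back as little-endian, the first byte is least significant, giving 0xDFA42433.
0xDFA42433 = 3752076339.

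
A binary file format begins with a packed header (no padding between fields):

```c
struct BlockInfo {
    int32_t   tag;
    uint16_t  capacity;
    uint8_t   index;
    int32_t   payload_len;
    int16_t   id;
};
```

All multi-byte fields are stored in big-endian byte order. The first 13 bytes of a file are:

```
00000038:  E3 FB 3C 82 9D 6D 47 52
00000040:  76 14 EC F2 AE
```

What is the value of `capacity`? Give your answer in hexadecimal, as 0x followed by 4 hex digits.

0x9D6D

`capacity` follows `tag` (4 bytes), so it starts at byte offset 4 and occupies 2 bytes.
Bytes at offsets 4..5: 9D 6D.
Big-endian stores the most-significant byte at the lowest address.
The bytes are already most-significant first: 0x9D6D.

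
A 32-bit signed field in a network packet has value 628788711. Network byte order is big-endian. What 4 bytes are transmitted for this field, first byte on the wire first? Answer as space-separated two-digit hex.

628788711 in hexadecimal, padded to 32 bits, is 0x257A8DE7.
Split into bytes (most-significant first): 25 7A 8D E7.
Big-endian stores the most-significant byte at the lowest address.
So the memory order matches the most-significant-first order: 25 7A 8D E7.

25 7A 8D E7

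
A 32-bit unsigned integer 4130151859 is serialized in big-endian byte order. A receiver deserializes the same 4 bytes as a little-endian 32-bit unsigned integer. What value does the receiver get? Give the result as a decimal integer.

3005033974

4130151859 in 32-bit hexadecimal is 0xF62D1DB3.
Stored big-endian, the bytes at ascending addresses are F6 2D 1D B3.
Read back as little-endian, the first byte is least significant, giving 0xB31D2DF6.
0xB31D2DF6 = 3005033974.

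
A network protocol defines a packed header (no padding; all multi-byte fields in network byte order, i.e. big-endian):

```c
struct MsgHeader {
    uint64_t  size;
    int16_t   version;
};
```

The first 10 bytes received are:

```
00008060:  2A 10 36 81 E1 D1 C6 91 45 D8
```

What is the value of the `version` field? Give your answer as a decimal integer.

17880

`version` follows `size` (8 bytes), so it starts at byte offset 8 and occupies 2 bytes.
Bytes at offsets 8..9: 45 D8.
Big-endian stores the most-significant byte at the lowest address.
The bytes are already most-significant first: 0x45D8.
0x45D8 = 17880.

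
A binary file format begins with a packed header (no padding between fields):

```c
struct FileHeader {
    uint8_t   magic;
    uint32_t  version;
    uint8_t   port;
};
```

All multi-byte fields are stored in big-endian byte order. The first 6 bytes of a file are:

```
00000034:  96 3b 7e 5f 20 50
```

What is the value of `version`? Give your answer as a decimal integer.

`version` follows `magic` (1 byte), so it starts at byte offset 1 and occupies 4 bytes.
Bytes at offsets 1..4: 3B 7E 5F 20.
In big-endian order the high byte comes first in memory.
The bytes are already most-significant first: 0x3B7E5F20.
0x3B7E5F20 = 998137632.

998137632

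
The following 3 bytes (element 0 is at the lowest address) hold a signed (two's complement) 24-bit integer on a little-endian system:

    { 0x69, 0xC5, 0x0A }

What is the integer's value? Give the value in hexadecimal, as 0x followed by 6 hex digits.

0x0AC569

Little-endian: lowest address holds the least-significant byte.
Reassemble most-significant byte first: 0A C5 69 → 0x0AC569.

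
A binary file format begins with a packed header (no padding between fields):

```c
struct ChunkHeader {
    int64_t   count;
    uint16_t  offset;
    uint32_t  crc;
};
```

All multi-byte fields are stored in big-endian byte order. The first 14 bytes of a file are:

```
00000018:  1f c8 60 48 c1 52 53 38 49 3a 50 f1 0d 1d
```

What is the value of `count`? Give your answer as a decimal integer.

2290186276115206968

`count` is the first field, at byte offset 0, occupying 8 bytes.
Bytes at offsets 0..7: 1F C8 60 48 C1 52 53 38.
Big-endian: lowest address holds the most-significant byte.
The bytes are already most-significant first: 0x1FC86048C1525338.
0x1FC86048C1525338 = 2290186276115206968.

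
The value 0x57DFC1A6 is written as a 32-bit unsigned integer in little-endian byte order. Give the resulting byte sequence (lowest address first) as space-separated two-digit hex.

Split into bytes (most-significant first): 57 DF C1 A6.
Little-endian stores the least-significant byte at the lowest address.
So at ascending addresses the bytes are A6 C1 DF 57.

A6 C1 DF 57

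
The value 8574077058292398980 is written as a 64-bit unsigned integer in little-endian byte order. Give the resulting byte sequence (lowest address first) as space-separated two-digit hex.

84 3B 58 38 A8 3D FD 76

8574077058292398980 in hexadecimal, padded to 64 bits, is 0x76FD3DA838583B84.
Split into bytes (most-significant first): 76 FD 3D A8 38 58 3B 84.
Little-endian: lowest address holds the least-significant byte.
So at ascending addresses the bytes are 84 3B 58 38 A8 3D FD 76.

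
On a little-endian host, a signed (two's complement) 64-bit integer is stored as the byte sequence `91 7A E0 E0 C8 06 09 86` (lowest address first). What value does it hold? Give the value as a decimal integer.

Little-endian: lowest address holds the least-significant byte.
Reassemble most-significant byte first: 86 09 06 C8 E0 E0 7A 91 → 0x860906C8E0E07A91.
Top bit is set, so as a signed 64-bit value this is 0x860906C8E0E07A91 − 2^64 = -8788485738000778607.

-8788485738000778607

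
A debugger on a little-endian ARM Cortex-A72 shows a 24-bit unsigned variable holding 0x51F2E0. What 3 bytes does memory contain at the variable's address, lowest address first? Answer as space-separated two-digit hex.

Split into bytes (most-significant first): 51 F2 E0.
Little-endian stores the least-significant byte at the lowest address.
So at ascending addresses the bytes are E0 F2 51.

E0 F2 51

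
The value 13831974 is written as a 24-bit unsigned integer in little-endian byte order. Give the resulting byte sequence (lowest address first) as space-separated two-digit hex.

13831974 in hexadecimal, padded to 24 bits, is 0xD30F26.
Split into bytes (most-significant first): D3 0F 26.
In little-endian order the low byte comes first in memory.
So at ascending addresses the bytes are 26 0F D3.

26 0F D3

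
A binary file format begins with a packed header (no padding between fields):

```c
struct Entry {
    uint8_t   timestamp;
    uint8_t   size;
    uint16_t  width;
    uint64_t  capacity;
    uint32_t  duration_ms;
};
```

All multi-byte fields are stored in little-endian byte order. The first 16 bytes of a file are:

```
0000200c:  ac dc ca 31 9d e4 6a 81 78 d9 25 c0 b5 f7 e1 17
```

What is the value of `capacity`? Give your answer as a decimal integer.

`capacity` follows `timestamp` (1 B), `size` (1 B), `width` (2 B), so it starts at offset 1 + 1 + 2 = 4 and occupies 8 bytes.
Bytes at offsets 4..11: 9D E4 6A 81 78 D9 25 C0.
Little-endian: lowest address holds the least-significant byte.
Reassemble most-significant byte first: C0 25 D9 78 81 6A E4 9D → 0xC025D978816AE49D.
0xC025D978816AE49D = 13845711741011027101.

13845711741011027101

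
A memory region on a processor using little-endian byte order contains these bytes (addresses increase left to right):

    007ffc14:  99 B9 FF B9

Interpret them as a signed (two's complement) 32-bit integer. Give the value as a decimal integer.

Little-endian stores the least-significant byte at the lowest address.
Reassemble most-significant byte first: B9 FF B9 99 → 0xB9FFB999.
Top bit is set, so as a signed 32-bit value this is 0xB9FFB999 − 2^32 = -1174423143.

-1174423143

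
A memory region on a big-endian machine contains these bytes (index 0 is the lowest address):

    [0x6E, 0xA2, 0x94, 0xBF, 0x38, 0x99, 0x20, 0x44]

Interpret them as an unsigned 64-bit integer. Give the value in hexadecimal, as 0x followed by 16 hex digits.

Big-endian stores the most-significant byte at the lowest address.
The bytes are already most-significant first: 0x6EA294BF38992044.

0x6EA294BF38992044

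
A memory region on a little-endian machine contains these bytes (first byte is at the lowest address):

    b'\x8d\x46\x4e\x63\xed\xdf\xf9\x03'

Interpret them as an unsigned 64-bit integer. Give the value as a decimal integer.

286506261981054605

In little-endian order the low byte comes first in memory.
Reassemble most-significant byte first: 03 F9 DF ED 63 4E 46 8D → 0x03F9DFED634E468D.
0x03F9DFED634E468D = 286506261981054605.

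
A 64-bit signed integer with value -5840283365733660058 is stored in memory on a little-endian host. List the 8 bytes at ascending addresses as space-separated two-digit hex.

Two's complement of -5840283365733660058 in 64 bits: 5840283365733660058 = 0x510CDAC72A2D759A; invert → 0xAEF32538D5D28A65; add 1 → 0xAEF32538D5D28A66.
Split into bytes (most-significant first): AE F3 25 38 D5 D2 8A 66.
In little-endian order the low byte comes first in memory.
So at ascending addresses the bytes are 66 8A D2 D5 38 25 F3 AE.

66 8A D2 D5 38 25 F3 AE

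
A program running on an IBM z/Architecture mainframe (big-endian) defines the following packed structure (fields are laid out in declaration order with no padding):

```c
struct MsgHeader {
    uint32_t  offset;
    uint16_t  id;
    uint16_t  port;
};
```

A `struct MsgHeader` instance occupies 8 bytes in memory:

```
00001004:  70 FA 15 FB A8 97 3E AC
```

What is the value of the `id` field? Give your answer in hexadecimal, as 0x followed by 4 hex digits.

`id` follows `offset` (4 bytes), so it starts at byte offset 4 and occupies 2 bytes.
Bytes at offsets 4..5: A8 97.
Big-endian: lowest address holds the most-significant byte.
The bytes are already most-significant first: 0xA897.

0xA897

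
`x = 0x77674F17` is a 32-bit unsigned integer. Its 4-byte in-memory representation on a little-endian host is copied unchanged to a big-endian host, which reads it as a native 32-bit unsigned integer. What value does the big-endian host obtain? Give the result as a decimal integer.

391079799

Stored little-endian, the bytes at ascending addresses are 17 4F 67 77.
Read back as big-endian, the last byte is least significant, giving 0x174F6777.
0x174F6777 = 391079799.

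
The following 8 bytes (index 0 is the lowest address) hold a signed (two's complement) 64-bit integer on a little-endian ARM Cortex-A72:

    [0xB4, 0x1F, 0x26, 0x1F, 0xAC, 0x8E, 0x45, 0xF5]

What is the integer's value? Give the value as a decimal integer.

-773054891116060748

Little-endian: lowest address holds the least-significant byte.
Reassemble most-significant byte first: F5 45 8E AC 1F 26 1F B4 → 0xF5458EAC1F261FB4.
Top bit is set, so as a signed 64-bit value this is 0xF5458EAC1F261FB4 − 2^64 = -773054891116060748.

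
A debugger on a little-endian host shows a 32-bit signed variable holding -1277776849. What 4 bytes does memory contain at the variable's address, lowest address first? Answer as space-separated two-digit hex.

2F AC D6 B3

Two's complement of -1277776849 in 32 bits: 1277776849 = 0x4C2953D1; invert → 0xB3D6AC2E; add 1 → 0xB3D6AC2F.
Split into bytes (most-significant first): B3 D6 AC 2F.
Little-endian: lowest address holds the least-significant byte.
So at ascending addresses the bytes are 2F AC D6 B3.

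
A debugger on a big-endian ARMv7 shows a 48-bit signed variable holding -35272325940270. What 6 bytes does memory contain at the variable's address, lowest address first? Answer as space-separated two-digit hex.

Two's complement of -35272325940270 in 48 bits: 35272325940270 = 0x20147A75442E; invert → 0xDFEB858ABBD1; add 1 → 0xDFEB858ABBD2.
Split into bytes (most-significant first): DF EB 85 8A BB D2.
In big-endian order the high byte comes first in memory.
So the memory order matches the most-significant-first order: DF EB 85 8A BB D2.

DF EB 85 8A BB D2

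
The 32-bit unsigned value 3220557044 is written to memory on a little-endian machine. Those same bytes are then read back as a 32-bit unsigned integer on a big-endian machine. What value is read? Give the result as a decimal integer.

3220557044 in 32-bit hexadecimal is 0xBFF5CCF4.
Stored little-endian, the bytes at ascending addresses are F4 CC F5 BF.
Read back as big-endian, the last byte is least significant, giving 0xF4CCF5BF.
0xF4CCF5BF = 4107072959.

4107072959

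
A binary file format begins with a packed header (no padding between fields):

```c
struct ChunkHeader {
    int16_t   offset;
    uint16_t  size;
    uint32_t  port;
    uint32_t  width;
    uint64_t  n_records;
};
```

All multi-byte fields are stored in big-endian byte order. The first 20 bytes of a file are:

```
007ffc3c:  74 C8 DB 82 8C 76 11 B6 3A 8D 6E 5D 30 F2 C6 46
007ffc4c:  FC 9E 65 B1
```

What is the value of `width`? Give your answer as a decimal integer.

`width` follows `offset` (2 B), `size` (2 B), `port` (4 B), so it starts at offset 2 + 2 + 4 = 8 and occupies 4 bytes.
Bytes at offsets 8..11: 3A 8D 6E 5D.
Big-endian: lowest address holds the most-significant byte.
The bytes are already most-significant first: 0x3A8D6E5D.
0x3A8D6E5D = 982347357.

982347357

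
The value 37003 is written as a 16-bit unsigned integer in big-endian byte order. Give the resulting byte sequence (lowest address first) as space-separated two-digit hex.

90 8B

37003 in hexadecimal, padded to 16 bits, is 0x908B.
Split into bytes (most-significant first): 90 8B.
In big-endian order the high byte comes first in memory.
So the memory order matches the most-significant-first order: 90 8B.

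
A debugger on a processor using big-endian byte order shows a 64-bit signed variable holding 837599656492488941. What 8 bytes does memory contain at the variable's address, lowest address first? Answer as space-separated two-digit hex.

837599656492488941 in hexadecimal, padded to 64 bits, is 0x0B9FC073253958ED.
Split into bytes (most-significant first): 0B 9F C0 73 25 39 58 ED.
In big-endian order the high byte comes first in memory.
So the memory order matches the most-significant-first order: 0B 9F C0 73 25 39 58 ED.

0B 9F C0 73 25 39 58 ED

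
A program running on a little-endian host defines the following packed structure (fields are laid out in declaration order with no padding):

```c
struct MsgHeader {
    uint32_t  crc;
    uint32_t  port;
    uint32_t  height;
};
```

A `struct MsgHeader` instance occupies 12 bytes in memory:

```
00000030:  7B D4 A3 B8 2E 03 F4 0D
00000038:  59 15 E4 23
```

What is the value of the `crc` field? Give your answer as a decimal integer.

3097744507

`crc` is the first field, at byte offset 0, occupying 4 bytes.
Bytes at offsets 0..3: 7B D4 A3 B8.
Little-endian stores the least-significant byte at the lowest address.
Reassemble most-significant byte first: B8 A3 D4 7B → 0xB8A3D47B.
0xB8A3D47B = 3097744507.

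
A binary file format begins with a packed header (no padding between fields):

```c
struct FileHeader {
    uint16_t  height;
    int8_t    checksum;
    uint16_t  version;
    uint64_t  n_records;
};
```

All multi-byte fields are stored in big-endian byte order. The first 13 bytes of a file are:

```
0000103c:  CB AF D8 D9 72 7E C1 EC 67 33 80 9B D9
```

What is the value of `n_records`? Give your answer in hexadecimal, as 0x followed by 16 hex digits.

`n_records` follows `height` (2 B), `checksum` (1 B), `version` (2 B), so it starts at offset 2 + 1 + 2 = 5 and occupies 8 bytes.
Bytes at offsets 5..12: 7E C1 EC 67 33 80 9B D9.
In big-endian order the high byte comes first in memory.
The bytes are already most-significant first: 0x7EC1EC6733809BD9.

0x7EC1EC6733809BD9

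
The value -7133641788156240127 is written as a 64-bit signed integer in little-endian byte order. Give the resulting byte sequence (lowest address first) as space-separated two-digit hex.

01 9F 10 DE 96 36 00 9D

Two's complement of -7133641788156240127 in 64 bits: 7133641788156240127 = 0x62FFC96921EF60FF; invert → 0x9D003696DE109F00; add 1 → 0x9D003696DE109F01.
Split into bytes (most-significant first): 9D 00 36 96 DE 10 9F 01.
In little-endian order the low byte comes first in memory.
So at ascending addresses the bytes are 01 9F 10 DE 96 36 00 9D.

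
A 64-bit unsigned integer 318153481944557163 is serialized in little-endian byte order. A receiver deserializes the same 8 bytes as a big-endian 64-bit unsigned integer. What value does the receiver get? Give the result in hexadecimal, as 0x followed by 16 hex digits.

318153481944557163 in 64-bit hexadecimal is 0x046A4EE7FB5BE66B.
Stored little-endian, the bytes at ascending addresses are 6B E6 5B FB E7 4E 6A 04.
Read back as big-endian, the last byte is least significant, giving 0x6BE65BFBE74E6A04.

0x6BE65BFBE74E6A04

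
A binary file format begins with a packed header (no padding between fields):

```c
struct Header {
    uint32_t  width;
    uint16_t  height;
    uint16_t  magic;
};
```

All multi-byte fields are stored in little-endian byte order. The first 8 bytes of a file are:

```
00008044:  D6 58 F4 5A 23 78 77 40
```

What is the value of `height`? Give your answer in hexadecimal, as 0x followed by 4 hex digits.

`height` follows `width` (4 bytes), so it starts at byte offset 4 and occupies 2 bytes.
Bytes at offsets 4..5: 23 78.
Little-endian stores the least-significant byte at the lowest address.
Reassemble most-significant byte first: 78 23 → 0x7823.

0x7823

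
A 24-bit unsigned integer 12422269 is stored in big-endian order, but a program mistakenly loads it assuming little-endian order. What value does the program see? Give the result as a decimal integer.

8228029

12422269 in 24-bit hexadecimal is 0xBD8C7D.
Stored big-endian, the bytes at ascending addresses are BD 8C 7D.
Read back as little-endian, the first byte is least significant, giving 0x7D8CBD.
0x7D8CBD = 8228029.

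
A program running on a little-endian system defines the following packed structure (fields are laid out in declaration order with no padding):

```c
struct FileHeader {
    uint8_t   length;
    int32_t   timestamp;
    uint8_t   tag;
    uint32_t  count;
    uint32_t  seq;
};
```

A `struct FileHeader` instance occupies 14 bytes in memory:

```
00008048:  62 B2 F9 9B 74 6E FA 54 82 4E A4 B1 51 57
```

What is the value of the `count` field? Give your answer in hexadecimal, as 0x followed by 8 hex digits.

`count` follows `length` (1 B), `timestamp` (4 B), `tag` (1 B), so it starts at offset 1 + 4 + 1 = 6 and occupies 4 bytes.
Bytes at offsets 6..9: FA 54 82 4E.
Little-endian stores the least-significant byte at the lowest address.
Reassemble most-significant byte first: 4E 82 54 FA → 0x4E8254FA.

0x4E8254FA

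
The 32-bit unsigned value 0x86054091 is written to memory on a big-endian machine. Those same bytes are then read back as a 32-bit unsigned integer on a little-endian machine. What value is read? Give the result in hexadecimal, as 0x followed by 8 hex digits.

0x91400586

Stored big-endian, the bytes at ascending addresses are 86 05 40 91.
Read back as little-endian, the first byte is least significant, giving 0x91400586.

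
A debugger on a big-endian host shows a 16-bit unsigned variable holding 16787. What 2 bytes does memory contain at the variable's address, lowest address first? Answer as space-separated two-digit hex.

41 93

16787 in hexadecimal, padded to 16 bits, is 0x4193.
Split into bytes (most-significant first): 41 93.
Big-endian stores the most-significant byte at the lowest address.
So the memory order matches the most-significant-first order: 41 93.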